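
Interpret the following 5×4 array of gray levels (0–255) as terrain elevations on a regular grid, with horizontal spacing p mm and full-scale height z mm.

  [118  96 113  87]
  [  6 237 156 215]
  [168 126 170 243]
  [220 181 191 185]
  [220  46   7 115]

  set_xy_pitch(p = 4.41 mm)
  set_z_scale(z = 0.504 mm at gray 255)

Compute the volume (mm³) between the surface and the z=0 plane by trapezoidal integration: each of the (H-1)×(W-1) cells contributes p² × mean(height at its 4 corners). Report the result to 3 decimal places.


height_mm = gray/255 × 0.504; cell vol = 4.41² × mean(4 corners)
unit = 4.41² × 0.504 / (4×255) = 0.00960965 mm³ per gray-sum
row 0: Σ corner-gray over 3 cells = 1630  → 15.6637
row 1: Σ corner-gray over 3 cells = 2010  → 19.3154
row 2: Σ corner-gray over 3 cells = 2152  → 20.6800
row 3: Σ corner-gray over 3 cells = 1590  → 15.2793
Σ rows: total corner-gray = 7382  → 70.9384 mm³

70.938


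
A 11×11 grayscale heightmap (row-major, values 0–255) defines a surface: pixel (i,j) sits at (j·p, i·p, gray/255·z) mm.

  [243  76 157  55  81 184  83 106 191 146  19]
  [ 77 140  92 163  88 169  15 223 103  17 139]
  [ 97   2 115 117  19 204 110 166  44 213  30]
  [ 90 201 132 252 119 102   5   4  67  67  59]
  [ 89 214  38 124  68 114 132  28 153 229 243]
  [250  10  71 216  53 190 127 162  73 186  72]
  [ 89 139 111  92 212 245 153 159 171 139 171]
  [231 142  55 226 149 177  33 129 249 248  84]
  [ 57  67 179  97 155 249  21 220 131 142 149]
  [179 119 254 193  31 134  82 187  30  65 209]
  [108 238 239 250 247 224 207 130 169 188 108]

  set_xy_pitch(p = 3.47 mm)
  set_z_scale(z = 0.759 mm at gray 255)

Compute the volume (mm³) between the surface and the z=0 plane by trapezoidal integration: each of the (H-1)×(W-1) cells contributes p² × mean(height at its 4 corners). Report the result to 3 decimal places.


height_mm = gray/255 × 0.759; cell vol = 3.47² × mean(4 corners)
unit = 3.47² × 0.759 / (4×255) = 0.00895985 mm³ per gray-sum
row 0: Σ corner-gray over 10 cells = 4656  → 41.7170
row 1: Σ corner-gray over 10 cells = 4343  → 38.9126
row 2: Σ corner-gray over 10 cells = 4154  → 37.2192
row 3: Σ corner-gray over 10 cells = 4579  → 41.0271
row 4: Σ corner-gray over 10 cells = 5030  → 45.0680
row 5: Σ corner-gray over 10 cells = 5600  → 50.1751
row 6: Σ corner-gray over 10 cells = 6233  → 55.8467
row 7: Σ corner-gray over 10 cells = 5859  → 52.4957
row 8: Σ corner-gray over 10 cells = 5306  → 47.5409
row 9: Σ corner-gray over 10 cells = 6578  → 58.9379
Σ rows: total corner-gray = 52338  → 468.9404 mm³

468.940


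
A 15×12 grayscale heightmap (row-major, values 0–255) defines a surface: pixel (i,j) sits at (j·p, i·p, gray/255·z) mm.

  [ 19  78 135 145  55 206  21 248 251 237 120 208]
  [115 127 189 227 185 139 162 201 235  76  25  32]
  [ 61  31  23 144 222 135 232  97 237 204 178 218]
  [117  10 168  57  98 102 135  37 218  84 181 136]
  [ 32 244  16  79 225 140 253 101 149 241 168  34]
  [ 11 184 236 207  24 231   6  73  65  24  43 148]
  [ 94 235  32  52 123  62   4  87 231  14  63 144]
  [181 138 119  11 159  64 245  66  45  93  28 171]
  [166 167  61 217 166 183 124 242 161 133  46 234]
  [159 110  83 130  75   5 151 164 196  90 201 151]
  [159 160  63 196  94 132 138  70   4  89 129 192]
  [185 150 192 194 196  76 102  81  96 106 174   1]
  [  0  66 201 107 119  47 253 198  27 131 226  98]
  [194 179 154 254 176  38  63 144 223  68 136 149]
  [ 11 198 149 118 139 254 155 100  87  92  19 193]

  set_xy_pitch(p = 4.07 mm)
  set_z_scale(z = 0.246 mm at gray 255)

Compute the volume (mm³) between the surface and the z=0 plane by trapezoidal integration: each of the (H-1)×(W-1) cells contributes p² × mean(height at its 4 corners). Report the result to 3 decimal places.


316.381

height_mm = gray/255 × 0.246; cell vol = 4.07² × mean(4 corners)
unit = 4.07² × 0.246 / (4×255) = 0.00399506 mm³ per gray-sum
row 0: Σ corner-gray over 11 cells = 6498  → 25.9599
row 1: Σ corner-gray over 11 cells = 6564  → 26.2236
row 2: Σ corner-gray over 11 cells = 5718  → 22.8438
row 3: Σ corner-gray over 11 cells = 5731  → 22.8957
row 4: Σ corner-gray over 11 cells = 5643  → 22.5441
row 5: Σ corner-gray over 11 cells = 4389  → 17.5343
row 6: Σ corner-gray over 11 cells = 4332  → 17.3066
row 7: Σ corner-gray over 11 cells = 5688  → 22.7239
row 8: Σ corner-gray over 11 cells = 6120  → 24.4498
row 9: Σ corner-gray over 11 cells = 5221  → 20.8582
row 10: Σ corner-gray over 11 cells = 5421  → 21.6572
row 11: Σ corner-gray over 11 cells = 5768  → 23.0435
row 12: Σ corner-gray over 11 cells = 6061  → 24.2141
row 13: Σ corner-gray over 11 cells = 6039  → 24.1262
Σ rows: total corner-gray = 79193  → 316.3811 mm³


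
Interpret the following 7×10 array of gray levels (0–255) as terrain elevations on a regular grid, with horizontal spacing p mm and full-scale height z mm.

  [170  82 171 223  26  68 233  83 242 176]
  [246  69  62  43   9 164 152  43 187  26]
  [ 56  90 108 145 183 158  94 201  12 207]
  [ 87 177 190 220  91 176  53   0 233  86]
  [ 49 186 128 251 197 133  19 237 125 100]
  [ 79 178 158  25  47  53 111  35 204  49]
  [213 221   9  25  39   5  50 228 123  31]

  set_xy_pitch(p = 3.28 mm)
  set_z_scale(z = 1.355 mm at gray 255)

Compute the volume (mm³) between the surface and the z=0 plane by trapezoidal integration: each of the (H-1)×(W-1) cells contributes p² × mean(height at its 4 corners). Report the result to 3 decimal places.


371.644

height_mm = gray/255 × 1.355; cell vol = 3.28² × mean(4 corners)
unit = 3.28² × 1.355 / (4×255) = 0.0142918 mm³ per gray-sum
row 0: Σ corner-gray over 9 cells = 4332  → 61.9121
row 1: Σ corner-gray over 9 cells = 3975  → 56.8099
row 2: Σ corner-gray over 9 cells = 4698  → 67.1429
row 3: Σ corner-gray over 9 cells = 5154  → 73.6599
row 4: Σ corner-gray over 9 cells = 4451  → 63.6128
row 5: Σ corner-gray over 9 cells = 3394  → 48.5064
Σ rows: total corner-gray = 26004  → 371.6439 mm³


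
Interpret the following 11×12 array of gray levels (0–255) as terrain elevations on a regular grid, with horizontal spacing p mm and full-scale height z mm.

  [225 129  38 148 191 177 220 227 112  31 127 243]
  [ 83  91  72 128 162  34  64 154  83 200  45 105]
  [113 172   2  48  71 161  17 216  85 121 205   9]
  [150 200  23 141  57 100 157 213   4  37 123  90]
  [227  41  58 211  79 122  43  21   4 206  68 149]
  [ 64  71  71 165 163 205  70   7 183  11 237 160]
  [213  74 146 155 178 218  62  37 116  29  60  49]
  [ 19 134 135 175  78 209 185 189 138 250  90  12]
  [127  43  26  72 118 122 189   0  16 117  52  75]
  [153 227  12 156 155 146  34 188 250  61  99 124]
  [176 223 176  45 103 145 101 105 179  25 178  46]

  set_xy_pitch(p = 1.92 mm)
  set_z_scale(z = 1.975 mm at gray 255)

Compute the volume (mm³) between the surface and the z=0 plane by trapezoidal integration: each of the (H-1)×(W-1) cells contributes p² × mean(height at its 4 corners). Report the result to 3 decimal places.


355.081

height_mm = gray/255 × 1.975; cell vol = 1.92² × mean(4 corners)
unit = 1.92² × 1.975 / (4×255) = 0.00713788 mm³ per gray-sum
row 0: Σ corner-gray over 11 cells = 5522  → 39.4154
row 1: Σ corner-gray over 11 cells = 4572  → 32.6344
row 2: Σ corner-gray over 11 cells = 4668  → 33.3196
row 3: Σ corner-gray over 11 cells = 4432  → 31.6351
row 4: Σ corner-gray over 11 cells = 4672  → 33.3482
row 5: Σ corner-gray over 11 cells = 5002  → 35.7037
row 6: Σ corner-gray over 11 cells = 5609  → 40.0364
row 7: Σ corner-gray over 11 cells = 4909  → 35.0399
row 8: Σ corner-gray over 11 cells = 4645  → 33.1555
row 9: Σ corner-gray over 11 cells = 5715  → 40.7930
Σ rows: total corner-gray = 49746  → 355.0811 mm³


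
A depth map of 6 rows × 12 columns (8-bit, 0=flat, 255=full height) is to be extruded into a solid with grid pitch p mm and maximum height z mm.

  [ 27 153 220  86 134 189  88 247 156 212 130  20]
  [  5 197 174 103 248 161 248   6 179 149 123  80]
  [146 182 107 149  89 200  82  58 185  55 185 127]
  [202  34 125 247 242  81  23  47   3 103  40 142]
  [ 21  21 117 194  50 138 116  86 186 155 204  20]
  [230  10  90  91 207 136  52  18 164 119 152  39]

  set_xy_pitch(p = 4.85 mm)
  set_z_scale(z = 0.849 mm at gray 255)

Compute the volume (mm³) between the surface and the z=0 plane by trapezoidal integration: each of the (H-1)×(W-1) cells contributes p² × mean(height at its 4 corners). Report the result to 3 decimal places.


537.992

height_mm = gray/255 × 0.849; cell vol = 4.85² × mean(4 corners)
unit = 4.85² × 0.849 / (4×255) = 0.019579 mm³ per gray-sum
row 0: Σ corner-gray over 11 cells = 6538  → 128.0076
row 1: Σ corner-gray over 11 cells = 6118  → 119.7845
row 2: Σ corner-gray over 11 cells = 5091  → 99.6768
row 3: Σ corner-gray over 11 cells = 4809  → 94.1555
row 4: Σ corner-gray over 11 cells = 4922  → 96.3679
Σ rows: total corner-gray = 27478  → 537.9924 mm³


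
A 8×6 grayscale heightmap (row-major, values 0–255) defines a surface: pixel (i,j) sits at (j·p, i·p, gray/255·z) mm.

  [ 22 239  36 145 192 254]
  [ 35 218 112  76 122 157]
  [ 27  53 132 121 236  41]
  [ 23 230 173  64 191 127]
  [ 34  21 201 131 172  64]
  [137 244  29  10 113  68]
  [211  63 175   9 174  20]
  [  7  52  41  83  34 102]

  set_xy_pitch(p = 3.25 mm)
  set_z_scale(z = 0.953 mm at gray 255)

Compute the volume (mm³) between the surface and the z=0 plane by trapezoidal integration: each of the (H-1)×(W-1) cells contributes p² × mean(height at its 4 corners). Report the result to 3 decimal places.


height_mm = gray/255 × 0.953; cell vol = 3.25² × mean(4 corners)
unit = 3.25² × 0.953 / (4×255) = 0.00986869 mm³ per gray-sum
row 0: Σ corner-gray over 5 cells = 2748  → 27.1192
row 1: Σ corner-gray over 5 cells = 2400  → 23.6849
row 2: Σ corner-gray over 5 cells = 2618  → 25.8362
row 3: Σ corner-gray over 5 cells = 2614  → 25.7968
row 4: Σ corner-gray over 5 cells = 2145  → 21.1683
row 5: Σ corner-gray over 5 cells = 2070  → 20.4282
row 6: Σ corner-gray over 5 cells = 1602  → 15.8096
Σ rows: total corner-gray = 16197  → 159.8432 mm³

159.843


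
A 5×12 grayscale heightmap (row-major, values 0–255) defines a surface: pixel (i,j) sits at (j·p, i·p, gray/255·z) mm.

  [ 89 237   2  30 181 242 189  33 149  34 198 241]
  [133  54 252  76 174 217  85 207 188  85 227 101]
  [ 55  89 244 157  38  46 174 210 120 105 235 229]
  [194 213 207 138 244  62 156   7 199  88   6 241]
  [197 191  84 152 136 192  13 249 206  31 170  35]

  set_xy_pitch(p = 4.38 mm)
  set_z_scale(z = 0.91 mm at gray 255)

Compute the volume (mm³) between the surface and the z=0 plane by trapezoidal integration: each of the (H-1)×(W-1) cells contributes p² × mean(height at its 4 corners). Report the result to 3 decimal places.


429.907

height_mm = gray/255 × 0.91; cell vol = 4.38² × mean(4 corners)
unit = 4.38² × 0.91 / (4×255) = 0.0171155 mm³ per gray-sum
row 0: Σ corner-gray over 11 cells = 6284  → 107.5538
row 1: Σ corner-gray over 11 cells = 6484  → 110.9769
row 2: Σ corner-gray over 11 cells = 6195  → 106.0305
row 3: Σ corner-gray over 11 cells = 6155  → 105.3459
Σ rows: total corner-gray = 25118  → 429.9070 mm³


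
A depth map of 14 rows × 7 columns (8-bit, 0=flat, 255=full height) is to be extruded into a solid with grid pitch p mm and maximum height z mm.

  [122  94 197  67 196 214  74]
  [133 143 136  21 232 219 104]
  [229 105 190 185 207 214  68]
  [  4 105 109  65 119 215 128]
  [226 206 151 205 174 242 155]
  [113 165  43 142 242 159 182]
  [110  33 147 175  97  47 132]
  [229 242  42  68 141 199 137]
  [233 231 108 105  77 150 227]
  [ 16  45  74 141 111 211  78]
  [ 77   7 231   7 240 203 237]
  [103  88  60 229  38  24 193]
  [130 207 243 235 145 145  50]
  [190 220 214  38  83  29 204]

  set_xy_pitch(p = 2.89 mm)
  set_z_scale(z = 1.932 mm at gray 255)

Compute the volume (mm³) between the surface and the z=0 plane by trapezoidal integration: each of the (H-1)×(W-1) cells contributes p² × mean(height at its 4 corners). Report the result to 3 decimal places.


696.738

height_mm = gray/255 × 1.932; cell vol = 2.89² × mean(4 corners)
unit = 2.89² × 1.932 / (4×255) = 0.0158199 mm³ per gray-sum
row 0: Σ corner-gray over 6 cells = 3471  → 54.9107
row 1: Σ corner-gray over 6 cells = 3838  → 60.7166
row 2: Σ corner-gray over 6 cells = 3457  → 54.6893
row 3: Σ corner-gray over 6 cells = 3695  → 58.4544
row 4: Σ corner-gray over 6 cells = 4134  → 65.3993
row 5: Σ corner-gray over 6 cells = 3037  → 48.0449
row 6: Σ corner-gray over 6 cells = 2990  → 47.3014
row 7: Σ corner-gray over 6 cells = 3552  → 56.1921
row 8: Σ corner-gray over 6 cells = 3060  → 48.4088
row 9: Σ corner-gray over 6 cells = 2948  → 46.6369
row 10: Σ corner-gray over 6 cells = 2864  → 45.3081
row 11: Σ corner-gray over 6 cells = 3304  → 52.2688
row 12: Σ corner-gray over 6 cells = 3692  → 58.4069
Σ rows: total corner-gray = 44042  → 696.7383 mm³


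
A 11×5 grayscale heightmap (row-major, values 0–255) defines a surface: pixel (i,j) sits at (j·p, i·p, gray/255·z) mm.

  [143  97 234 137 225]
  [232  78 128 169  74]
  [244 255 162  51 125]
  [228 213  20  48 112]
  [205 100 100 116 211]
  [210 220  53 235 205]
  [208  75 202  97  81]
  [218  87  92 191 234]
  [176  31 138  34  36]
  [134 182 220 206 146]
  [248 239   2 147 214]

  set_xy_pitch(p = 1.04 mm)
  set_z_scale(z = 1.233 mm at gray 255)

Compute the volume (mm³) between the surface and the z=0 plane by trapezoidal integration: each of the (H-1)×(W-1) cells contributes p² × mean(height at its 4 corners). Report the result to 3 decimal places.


height_mm = gray/255 × 1.233; cell vol = 1.04² × mean(4 corners)
unit = 1.04² × 1.233 / (4×255) = 0.00130746 mm³ per gray-sum
row 0: Σ corner-gray over 4 cells = 2360  → 3.0856
row 1: Σ corner-gray over 4 cells = 2361  → 3.0869
row 2: Σ corner-gray over 4 cells = 2207  → 2.8856
row 3: Σ corner-gray over 4 cells = 1950  → 2.5496
row 4: Σ corner-gray over 4 cells = 2479  → 3.2412
row 5: Σ corner-gray over 4 cells = 2468  → 3.2268
row 6: Σ corner-gray over 4 cells = 2229  → 2.9143
row 7: Σ corner-gray over 4 cells = 1810  → 2.3665
row 8: Σ corner-gray over 4 cells = 2114  → 2.7640
row 9: Σ corner-gray over 4 cells = 2734  → 3.5746
Σ rows: total corner-gray = 22712  → 29.6951 mm³

29.695


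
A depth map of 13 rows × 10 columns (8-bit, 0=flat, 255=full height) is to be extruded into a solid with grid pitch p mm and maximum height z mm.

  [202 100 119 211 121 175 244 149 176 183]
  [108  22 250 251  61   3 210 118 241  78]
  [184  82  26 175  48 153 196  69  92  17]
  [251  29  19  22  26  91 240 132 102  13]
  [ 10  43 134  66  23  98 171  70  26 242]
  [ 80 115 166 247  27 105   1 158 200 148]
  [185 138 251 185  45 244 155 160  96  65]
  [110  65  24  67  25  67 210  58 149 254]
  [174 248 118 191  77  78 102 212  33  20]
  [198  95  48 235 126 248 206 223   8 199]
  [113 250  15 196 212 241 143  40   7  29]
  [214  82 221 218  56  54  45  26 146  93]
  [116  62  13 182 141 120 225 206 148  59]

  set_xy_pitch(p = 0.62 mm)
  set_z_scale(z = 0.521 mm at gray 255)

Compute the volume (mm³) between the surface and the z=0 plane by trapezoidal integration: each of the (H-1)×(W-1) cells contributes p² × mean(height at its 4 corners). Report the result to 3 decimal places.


height_mm = gray/255 × 0.521; cell vol = 0.62² × mean(4 corners)
unit = 0.62² × 0.521 / (4×255) = 0.000196345 mm³ per gray-sum
row 0: Σ corner-gray over 9 cells = 5473  → 1.0746
row 1: Σ corner-gray over 9 cells = 4381  → 0.8602
row 2: Σ corner-gray over 9 cells = 3469  → 0.6811
row 3: Σ corner-gray over 9 cells = 3100  → 0.6087
row 4: Σ corner-gray over 9 cells = 3780  → 0.7422
row 5: Σ corner-gray over 9 cells = 5064  → 0.9943
row 6: Σ corner-gray over 9 cells = 4492  → 0.8820
row 7: Σ corner-gray over 9 cells = 4006  → 0.7866
row 8: Σ corner-gray over 9 cells = 5087  → 0.9988
row 9: Σ corner-gray over 9 cells = 5125  → 1.0063
row 10: Σ corner-gray over 9 cells = 4353  → 0.8547
row 11: Σ corner-gray over 9 cells = 4372  → 0.8584
Σ rows: total corner-gray = 52702  → 10.3478 mm³

10.348


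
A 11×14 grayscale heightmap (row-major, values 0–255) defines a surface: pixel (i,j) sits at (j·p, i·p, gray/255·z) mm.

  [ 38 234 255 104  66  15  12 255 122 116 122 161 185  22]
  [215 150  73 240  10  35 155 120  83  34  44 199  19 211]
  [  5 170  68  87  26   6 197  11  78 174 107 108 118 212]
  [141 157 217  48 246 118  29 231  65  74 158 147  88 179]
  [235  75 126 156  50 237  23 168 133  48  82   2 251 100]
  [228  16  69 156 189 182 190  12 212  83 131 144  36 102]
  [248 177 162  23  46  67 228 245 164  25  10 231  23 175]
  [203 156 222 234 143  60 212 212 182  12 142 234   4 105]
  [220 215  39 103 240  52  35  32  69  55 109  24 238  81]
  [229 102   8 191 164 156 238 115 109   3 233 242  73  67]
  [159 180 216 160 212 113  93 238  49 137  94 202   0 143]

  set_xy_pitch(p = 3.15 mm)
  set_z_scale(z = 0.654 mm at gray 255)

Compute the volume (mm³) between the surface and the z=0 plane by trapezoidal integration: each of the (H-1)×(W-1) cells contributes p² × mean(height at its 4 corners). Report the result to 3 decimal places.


height_mm = gray/255 × 0.654; cell vol = 3.15² × mean(4 corners)
unit = 3.15² × 0.654 / (4×255) = 0.00636207 mm³ per gray-sum
row 0: Σ corner-gray over 13 cells = 6104  → 38.8341
row 1: Σ corner-gray over 13 cells = 5267  → 33.5090
row 2: Σ corner-gray over 13 cells = 5993  → 38.1279
row 3: Σ corner-gray over 13 cells = 6513  → 41.4362
row 4: Σ corner-gray over 13 cells = 6207  → 39.4894
row 5: Σ corner-gray over 13 cells = 6395  → 40.6855
row 6: Σ corner-gray over 13 cells = 7159  → 45.5461
row 7: Σ corner-gray over 13 cells = 6657  → 42.3523
row 8: Σ corner-gray over 13 cells = 6287  → 39.9984
row 9: Σ corner-gray over 13 cells = 7254  → 46.1505
Σ rows: total corner-gray = 63836  → 406.1293 mm³

406.129


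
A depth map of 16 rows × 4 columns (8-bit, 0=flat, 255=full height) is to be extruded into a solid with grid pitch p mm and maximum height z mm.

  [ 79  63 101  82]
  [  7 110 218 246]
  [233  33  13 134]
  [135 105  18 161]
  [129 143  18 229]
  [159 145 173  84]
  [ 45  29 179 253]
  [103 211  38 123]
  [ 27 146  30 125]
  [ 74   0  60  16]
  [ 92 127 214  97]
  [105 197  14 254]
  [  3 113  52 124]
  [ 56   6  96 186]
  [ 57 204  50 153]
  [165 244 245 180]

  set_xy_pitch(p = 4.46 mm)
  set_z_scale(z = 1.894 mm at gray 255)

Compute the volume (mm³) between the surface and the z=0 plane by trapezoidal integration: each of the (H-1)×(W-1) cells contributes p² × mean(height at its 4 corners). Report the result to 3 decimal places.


height_mm = gray/255 × 1.894; cell vol = 4.46² × mean(4 corners)
unit = 4.46² × 1.894 / (4×255) = 0.036936 mm³ per gray-sum
row 0: Σ corner-gray over 3 cells = 1398  → 51.6365
row 1: Σ corner-gray over 3 cells = 1368  → 50.5284
row 2: Σ corner-gray over 3 cells = 1001  → 36.9729
row 3: Σ corner-gray over 3 cells = 1222  → 45.1358
row 4: Σ corner-gray over 3 cells = 1559  → 57.5832
row 5: Σ corner-gray over 3 cells = 1593  → 58.8390
row 6: Σ corner-gray over 3 cells = 1438  → 53.1139
row 7: Σ corner-gray over 3 cells = 1228  → 45.3574
row 8: Σ corner-gray over 3 cells = 714  → 26.3723
row 9: Σ corner-gray over 3 cells = 1081  → 39.9278
row 10: Σ corner-gray over 3 cells = 1652  → 61.0182
row 11: Σ corner-gray over 3 cells = 1238  → 45.7267
row 12: Σ corner-gray over 3 cells = 903  → 33.3532
row 13: Σ corner-gray over 3 cells = 1164  → 42.9935
row 14: Σ corner-gray over 3 cells = 2041  → 75.3863
Σ rows: total corner-gray = 19600  → 723.9450 mm³

723.945


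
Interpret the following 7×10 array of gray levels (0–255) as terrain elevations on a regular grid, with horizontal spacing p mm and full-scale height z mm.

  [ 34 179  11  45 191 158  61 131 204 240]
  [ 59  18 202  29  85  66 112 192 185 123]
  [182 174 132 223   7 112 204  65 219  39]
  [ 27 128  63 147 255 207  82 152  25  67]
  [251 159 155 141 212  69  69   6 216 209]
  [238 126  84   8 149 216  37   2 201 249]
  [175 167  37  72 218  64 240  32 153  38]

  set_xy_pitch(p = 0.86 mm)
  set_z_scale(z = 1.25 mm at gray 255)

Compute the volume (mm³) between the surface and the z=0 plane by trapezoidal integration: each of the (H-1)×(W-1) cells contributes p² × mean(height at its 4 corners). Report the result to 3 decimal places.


24.506

height_mm = gray/255 × 1.25; cell vol = 0.86² × mean(4 corners)
unit = 0.86² × 1.25 / (4×255) = 0.000906373 mm³ per gray-sum
row 0: Σ corner-gray over 9 cells = 4194  → 3.8013
row 1: Σ corner-gray over 9 cells = 4453  → 4.0361
row 2: Σ corner-gray over 9 cells = 4705  → 4.2645
row 3: Σ corner-gray over 9 cells = 4726  → 4.2835
row 4: Σ corner-gray over 9 cells = 4647  → 4.2119
row 5: Σ corner-gray over 9 cells = 4312  → 3.9083
Σ rows: total corner-gray = 27037  → 24.5056 mm³


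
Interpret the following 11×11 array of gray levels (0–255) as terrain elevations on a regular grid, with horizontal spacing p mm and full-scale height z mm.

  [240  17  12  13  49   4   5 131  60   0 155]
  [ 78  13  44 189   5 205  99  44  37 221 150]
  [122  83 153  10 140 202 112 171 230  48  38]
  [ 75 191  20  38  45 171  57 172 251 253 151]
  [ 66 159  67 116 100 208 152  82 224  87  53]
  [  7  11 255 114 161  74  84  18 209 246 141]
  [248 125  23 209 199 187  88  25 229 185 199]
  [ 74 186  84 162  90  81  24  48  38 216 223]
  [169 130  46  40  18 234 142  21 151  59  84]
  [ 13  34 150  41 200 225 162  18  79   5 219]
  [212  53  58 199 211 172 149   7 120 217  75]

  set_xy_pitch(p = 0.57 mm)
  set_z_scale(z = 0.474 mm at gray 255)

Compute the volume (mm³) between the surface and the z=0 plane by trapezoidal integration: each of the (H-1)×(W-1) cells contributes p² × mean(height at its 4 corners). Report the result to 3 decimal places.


height_mm = gray/255 × 0.474; cell vol = 0.57² × mean(4 corners)
unit = 0.57² × 0.474 / (4×255) = 0.000150983 mm³ per gray-sum
row 0: Σ corner-gray over 10 cells = 2919  → 0.4407
row 1: Σ corner-gray over 10 cells = 4400  → 0.6643
row 2: Σ corner-gray over 10 cells = 5080  → 0.7670
row 3: Σ corner-gray over 10 cells = 5131  → 0.7747
row 4: Σ corner-gray over 10 cells = 5001  → 0.7551
row 5: Σ corner-gray over 10 cells = 5479  → 0.8272
row 6: Σ corner-gray over 10 cells = 5142  → 0.7764
row 7: Σ corner-gray over 10 cells = 4090  → 0.6175
row 8: Σ corner-gray over 10 cells = 3995  → 0.6032
row 9: Σ corner-gray over 10 cells = 4719  → 0.7125
Σ rows: total corner-gray = 45956  → 6.9386 mm³

6.939


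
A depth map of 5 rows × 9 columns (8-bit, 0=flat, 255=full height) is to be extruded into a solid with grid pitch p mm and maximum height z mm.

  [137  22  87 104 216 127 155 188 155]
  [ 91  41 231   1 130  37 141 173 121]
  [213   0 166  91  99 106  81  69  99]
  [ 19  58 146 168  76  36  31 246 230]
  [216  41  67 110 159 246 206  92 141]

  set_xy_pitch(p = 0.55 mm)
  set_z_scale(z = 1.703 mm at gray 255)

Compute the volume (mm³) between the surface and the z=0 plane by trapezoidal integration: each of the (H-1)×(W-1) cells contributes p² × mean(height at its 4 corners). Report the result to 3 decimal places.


height_mm = gray/255 × 1.703; cell vol = 0.55² × mean(4 corners)
unit = 0.55² × 1.703 / (4×255) = 0.000505056 mm³ per gray-sum
row 0: Σ corner-gray over 8 cells = 3810  → 1.9243
row 1: Σ corner-gray over 8 cells = 3256  → 1.6445
row 2: Σ corner-gray over 8 cells = 3307  → 1.6702
row 3: Σ corner-gray over 8 cells = 3970  → 2.0051
Σ rows: total corner-gray = 14343  → 7.2440 mm³

7.244


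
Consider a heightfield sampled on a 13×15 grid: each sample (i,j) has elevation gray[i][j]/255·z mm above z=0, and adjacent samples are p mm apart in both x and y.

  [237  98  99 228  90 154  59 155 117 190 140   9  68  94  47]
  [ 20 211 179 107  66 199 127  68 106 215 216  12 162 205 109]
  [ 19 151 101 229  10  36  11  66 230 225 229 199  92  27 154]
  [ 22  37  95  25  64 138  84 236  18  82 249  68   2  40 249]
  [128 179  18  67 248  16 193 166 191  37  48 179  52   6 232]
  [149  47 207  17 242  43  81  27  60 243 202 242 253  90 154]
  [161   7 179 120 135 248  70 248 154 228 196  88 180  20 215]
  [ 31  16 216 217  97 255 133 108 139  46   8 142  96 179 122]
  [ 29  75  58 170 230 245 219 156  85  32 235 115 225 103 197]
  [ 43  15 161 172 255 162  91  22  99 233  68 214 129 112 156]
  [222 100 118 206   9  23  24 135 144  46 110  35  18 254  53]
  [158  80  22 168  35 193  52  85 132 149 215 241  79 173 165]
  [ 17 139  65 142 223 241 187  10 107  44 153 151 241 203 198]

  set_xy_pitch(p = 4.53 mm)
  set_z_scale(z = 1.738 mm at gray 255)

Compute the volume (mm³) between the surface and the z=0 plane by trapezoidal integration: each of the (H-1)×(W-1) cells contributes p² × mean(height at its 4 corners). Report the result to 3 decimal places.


2943.473

height_mm = gray/255 × 1.738; cell vol = 4.53² × mean(4 corners)
unit = 4.53² × 1.738 / (4×255) = 0.034966 mm³ per gray-sum
row 0: Σ corner-gray over 14 cells = 7161  → 250.3916
row 1: Σ corner-gray over 14 cells = 7260  → 253.8532
row 2: Σ corner-gray over 14 cells = 5932  → 207.4183
row 3: Σ corner-gray over 14 cells = 5707  → 199.5510
row 4: Σ corner-gray over 14 cells = 6971  → 243.7480
row 5: Σ corner-gray over 14 cells = 7933  → 277.3853
row 6: Σ corner-gray over 14 cells = 7579  → 265.0073
row 7: Σ corner-gray over 14 cells = 7579  → 265.0073
row 8: Σ corner-gray over 14 cells = 7787  → 272.2803
row 9: Σ corner-gray over 14 cells = 6384  → 223.2230
row 10: Σ corner-gray over 14 cells = 6290  → 219.9362
row 11: Σ corner-gray over 14 cells = 7598  → 265.6717
Σ rows: total corner-gray = 84181  → 2943.4732 mm³


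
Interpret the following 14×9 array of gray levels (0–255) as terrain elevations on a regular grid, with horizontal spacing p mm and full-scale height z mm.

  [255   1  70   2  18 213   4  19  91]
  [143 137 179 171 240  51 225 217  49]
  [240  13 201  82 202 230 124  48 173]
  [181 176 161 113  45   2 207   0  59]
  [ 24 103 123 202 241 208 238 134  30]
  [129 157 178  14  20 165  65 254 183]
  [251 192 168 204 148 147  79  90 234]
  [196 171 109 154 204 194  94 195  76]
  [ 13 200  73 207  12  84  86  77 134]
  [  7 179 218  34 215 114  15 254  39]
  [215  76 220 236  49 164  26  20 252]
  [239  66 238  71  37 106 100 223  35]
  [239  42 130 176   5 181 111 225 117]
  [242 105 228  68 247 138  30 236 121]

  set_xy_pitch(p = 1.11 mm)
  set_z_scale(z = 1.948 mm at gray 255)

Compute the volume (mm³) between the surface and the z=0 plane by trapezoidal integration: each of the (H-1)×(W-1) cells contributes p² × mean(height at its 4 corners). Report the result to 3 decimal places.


height_mm = gray/255 × 1.948; cell vol = 1.11² × mean(4 corners)
unit = 1.11² × 1.948 / (4×255) = 0.00235307 mm³ per gray-sum
row 0: Σ corner-gray over 8 cells = 3632  → 8.5463
row 1: Σ corner-gray over 8 cells = 4845  → 11.4006
row 2: Σ corner-gray over 8 cells = 3861  → 9.0852
row 3: Σ corner-gray over 8 cells = 4200  → 9.8829
row 4: Σ corner-gray over 8 cells = 4570  → 10.7535
row 5: Σ corner-gray over 8 cells = 4559  → 10.7276
row 6: Σ corner-gray over 8 cells = 5055  → 11.8948
row 7: Σ corner-gray over 8 cells = 4139  → 9.7394
row 8: Σ corner-gray over 8 cells = 3729  → 8.7746
row 9: Σ corner-gray over 8 cells = 4153  → 9.7723
row 10: Σ corner-gray over 8 cells = 4005  → 9.4240
row 11: Σ corner-gray over 8 cells = 4052  → 9.5346
row 12: Σ corner-gray over 8 cells = 4563  → 10.7371
Σ rows: total corner-gray = 55363  → 130.2730 mm³

130.273


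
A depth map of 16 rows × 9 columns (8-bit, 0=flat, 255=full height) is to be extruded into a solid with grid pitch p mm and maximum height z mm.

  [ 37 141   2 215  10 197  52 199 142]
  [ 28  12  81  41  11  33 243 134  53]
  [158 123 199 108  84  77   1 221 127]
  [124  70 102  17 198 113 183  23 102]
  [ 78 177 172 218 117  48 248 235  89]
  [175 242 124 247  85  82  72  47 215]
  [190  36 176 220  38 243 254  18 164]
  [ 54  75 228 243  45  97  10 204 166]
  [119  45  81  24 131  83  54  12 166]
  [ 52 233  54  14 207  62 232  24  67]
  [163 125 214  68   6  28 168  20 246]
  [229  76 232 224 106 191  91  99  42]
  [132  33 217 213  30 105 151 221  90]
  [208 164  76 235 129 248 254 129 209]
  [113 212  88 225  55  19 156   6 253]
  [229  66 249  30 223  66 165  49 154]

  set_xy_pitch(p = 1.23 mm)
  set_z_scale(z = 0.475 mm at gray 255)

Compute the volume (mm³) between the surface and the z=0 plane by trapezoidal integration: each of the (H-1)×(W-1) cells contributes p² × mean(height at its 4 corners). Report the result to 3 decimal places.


height_mm = gray/255 × 0.475; cell vol = 1.23² × mean(4 corners)
unit = 1.23² × 0.475 / (4×255) = 0.000704537 mm³ per gray-sum
row 0: Σ corner-gray over 8 cells = 3002  → 2.1150
row 1: Σ corner-gray over 8 cells = 3102  → 2.1855
row 2: Σ corner-gray over 8 cells = 3549  → 2.5004
row 3: Σ corner-gray over 8 cells = 4235  → 2.9837
row 4: Σ corner-gray over 8 cells = 4785  → 3.3712
row 5: Σ corner-gray over 8 cells = 4512  → 3.1789
row 6: Σ corner-gray over 8 cells = 4348  → 3.0633
row 7: Σ corner-gray over 8 cells = 3169  → 2.2327
row 8: Σ corner-gray over 8 cells = 2916  → 2.0544
row 9: Σ corner-gray over 8 cells = 3438  → 2.4222
row 10: Σ corner-gray over 8 cells = 3976  → 2.8012
row 11: Σ corner-gray over 8 cells = 4471  → 3.1500
row 12: Σ corner-gray over 8 cells = 5049  → 3.5572
row 13: Σ corner-gray over 8 cells = 4775  → 3.3642
row 14: Σ corner-gray over 8 cells = 3967  → 2.7949
Σ rows: total corner-gray = 59294  → 41.7748 mm³

41.775


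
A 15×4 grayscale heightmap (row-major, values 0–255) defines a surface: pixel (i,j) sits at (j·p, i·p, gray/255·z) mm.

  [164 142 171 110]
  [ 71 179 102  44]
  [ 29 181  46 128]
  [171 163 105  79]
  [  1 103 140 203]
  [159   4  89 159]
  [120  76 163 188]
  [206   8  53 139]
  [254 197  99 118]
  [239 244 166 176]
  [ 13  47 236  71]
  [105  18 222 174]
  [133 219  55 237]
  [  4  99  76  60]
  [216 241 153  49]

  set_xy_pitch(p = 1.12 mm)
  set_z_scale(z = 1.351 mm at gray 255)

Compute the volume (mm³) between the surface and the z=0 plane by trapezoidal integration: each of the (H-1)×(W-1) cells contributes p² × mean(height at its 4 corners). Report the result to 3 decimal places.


34.683

height_mm = gray/255 × 1.351; cell vol = 1.12² × mean(4 corners)
unit = 1.12² × 1.351 / (4×255) = 0.00166147 mm³ per gray-sum
row 0: Σ corner-gray over 3 cells = 1577  → 2.6201
row 1: Σ corner-gray over 3 cells = 1288  → 2.1400
row 2: Σ corner-gray over 3 cells = 1397  → 2.3211
row 3: Σ corner-gray over 3 cells = 1476  → 2.4523
row 4: Σ corner-gray over 3 cells = 1194  → 1.9838
row 5: Σ corner-gray over 3 cells = 1290  → 2.1433
row 6: Σ corner-gray over 3 cells = 1253  → 2.0818
row 7: Σ corner-gray over 3 cells = 1431  → 2.3776
row 8: Σ corner-gray over 3 cells = 2199  → 3.6536
row 9: Σ corner-gray over 3 cells = 1885  → 3.1319
row 10: Σ corner-gray over 3 cells = 1409  → 2.3410
row 11: Σ corner-gray over 3 cells = 1677  → 2.7863
row 12: Σ corner-gray over 3 cells = 1332  → 2.2131
row 13: Σ corner-gray over 3 cells = 1467  → 2.4374
Σ rows: total corner-gray = 20875  → 34.6831 mm³


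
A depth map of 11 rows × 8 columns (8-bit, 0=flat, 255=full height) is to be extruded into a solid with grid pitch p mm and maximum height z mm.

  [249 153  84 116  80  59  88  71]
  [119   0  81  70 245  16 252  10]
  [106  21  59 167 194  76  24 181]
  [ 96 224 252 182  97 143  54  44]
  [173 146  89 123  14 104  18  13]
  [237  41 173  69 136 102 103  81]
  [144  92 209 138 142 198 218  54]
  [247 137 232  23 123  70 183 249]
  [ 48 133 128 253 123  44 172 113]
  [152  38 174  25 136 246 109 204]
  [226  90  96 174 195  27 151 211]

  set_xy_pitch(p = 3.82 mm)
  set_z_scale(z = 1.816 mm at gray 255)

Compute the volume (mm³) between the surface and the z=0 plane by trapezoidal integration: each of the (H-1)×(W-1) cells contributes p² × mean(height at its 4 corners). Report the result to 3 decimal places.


893.953

height_mm = gray/255 × 1.816; cell vol = 3.82² × mean(4 corners)
unit = 3.82² × 1.816 / (4×255) = 0.0259802 mm³ per gray-sum
row 0: Σ corner-gray over 7 cells = 2937  → 76.3038
row 1: Σ corner-gray over 7 cells = 2826  → 73.4200
row 2: Σ corner-gray over 7 cells = 3413  → 88.6704
row 3: Σ corner-gray over 7 cells = 3218  → 83.6043
row 4: Σ corner-gray over 7 cells = 2740  → 71.1857
row 5: Σ corner-gray over 7 cells = 3758  → 97.6336
row 6: Σ corner-gray over 7 cells = 4224  → 109.7403
row 7: Σ corner-gray over 7 cells = 3899  → 101.2968
row 8: Σ corner-gray over 7 cells = 3679  → 95.5811
row 9: Σ corner-gray over 7 cells = 3715  → 96.5164
Σ rows: total corner-gray = 34409  → 893.9525 mm³


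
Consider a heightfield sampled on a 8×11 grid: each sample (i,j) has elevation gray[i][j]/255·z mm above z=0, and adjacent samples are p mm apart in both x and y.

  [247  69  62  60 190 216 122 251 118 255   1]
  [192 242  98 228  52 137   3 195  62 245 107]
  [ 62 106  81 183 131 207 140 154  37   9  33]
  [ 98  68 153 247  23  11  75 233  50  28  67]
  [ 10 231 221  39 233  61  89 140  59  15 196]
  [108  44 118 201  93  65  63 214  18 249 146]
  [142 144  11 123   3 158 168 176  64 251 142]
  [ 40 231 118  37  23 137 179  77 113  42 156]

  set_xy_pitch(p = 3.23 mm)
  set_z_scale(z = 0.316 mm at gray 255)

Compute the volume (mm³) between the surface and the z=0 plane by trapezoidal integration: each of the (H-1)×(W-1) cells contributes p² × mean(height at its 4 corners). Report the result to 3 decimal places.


height_mm = gray/255 × 0.316; cell vol = 3.23² × mean(4 corners)
unit = 3.23² × 0.316 / (4×255) = 0.00323215 mm³ per gray-sum
row 0: Σ corner-gray over 10 cells = 5757  → 18.6075
row 1: Σ corner-gray over 10 cells = 5014  → 16.2060
row 2: Σ corner-gray over 10 cells = 4132  → 13.3553
row 3: Σ corner-gray over 10 cells = 4323  → 13.9726
row 4: Σ corner-gray over 10 cells = 4766  → 15.4044
row 5: Σ corner-gray over 10 cells = 4864  → 15.7212
row 6: Σ corner-gray over 10 cells = 4590  → 14.8356
Σ rows: total corner-gray = 33446  → 108.1026 mm³

108.103


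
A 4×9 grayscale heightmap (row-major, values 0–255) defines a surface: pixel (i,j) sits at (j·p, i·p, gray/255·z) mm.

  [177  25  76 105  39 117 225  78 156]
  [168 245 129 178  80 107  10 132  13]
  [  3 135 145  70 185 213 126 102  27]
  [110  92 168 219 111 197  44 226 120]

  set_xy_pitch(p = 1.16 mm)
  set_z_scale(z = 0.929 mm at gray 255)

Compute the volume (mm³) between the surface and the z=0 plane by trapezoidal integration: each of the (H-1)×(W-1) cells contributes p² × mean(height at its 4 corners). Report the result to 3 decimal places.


14.531

height_mm = gray/255 × 0.929; cell vol = 1.16² × mean(4 corners)
unit = 1.16² × 0.929 / (4×255) = 0.00122555 mm³ per gray-sum
row 0: Σ corner-gray over 8 cells = 3606  → 4.4193
row 1: Σ corner-gray over 8 cells = 3925  → 4.8103
row 2: Σ corner-gray over 8 cells = 4326  → 5.3017
Σ rows: total corner-gray = 11857  → 14.5314 mm³


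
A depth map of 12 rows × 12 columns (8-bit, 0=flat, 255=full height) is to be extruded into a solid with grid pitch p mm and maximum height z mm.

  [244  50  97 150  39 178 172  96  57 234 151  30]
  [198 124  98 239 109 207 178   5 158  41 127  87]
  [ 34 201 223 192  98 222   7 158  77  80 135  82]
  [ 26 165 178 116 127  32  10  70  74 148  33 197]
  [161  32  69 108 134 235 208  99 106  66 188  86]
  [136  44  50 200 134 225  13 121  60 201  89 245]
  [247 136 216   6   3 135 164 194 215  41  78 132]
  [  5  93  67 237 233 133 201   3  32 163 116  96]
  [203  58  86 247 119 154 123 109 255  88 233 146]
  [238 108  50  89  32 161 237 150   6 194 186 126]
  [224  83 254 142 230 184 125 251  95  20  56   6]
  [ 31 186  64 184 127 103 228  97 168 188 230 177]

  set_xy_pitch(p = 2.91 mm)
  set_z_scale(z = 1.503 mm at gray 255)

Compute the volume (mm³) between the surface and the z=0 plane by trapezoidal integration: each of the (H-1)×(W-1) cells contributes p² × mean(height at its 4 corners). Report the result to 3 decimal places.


771.764

height_mm = gray/255 × 1.503; cell vol = 2.91² × mean(4 corners)
unit = 2.91² × 1.503 / (4×255) = 0.012478 mm³ per gray-sum
row 0: Σ corner-gray over 11 cells = 5579  → 69.6147
row 1: Σ corner-gray over 11 cells = 5759  → 71.8608
row 2: Σ corner-gray over 11 cells = 5031  → 62.7768
row 3: Σ corner-gray over 11 cells = 4866  → 60.7179
row 4: Σ corner-gray over 11 cells = 5392  → 67.2813
row 5: Σ corner-gray over 11 cells = 5410  → 67.5059
row 6: Σ corner-gray over 11 cells = 5412  → 67.5309
row 7: Σ corner-gray over 11 cells = 5950  → 74.2441
row 8: Σ corner-gray over 11 cells = 6083  → 75.9036
row 9: Σ corner-gray over 11 cells = 5900  → 73.6202
row 10: Σ corner-gray over 11 cells = 6468  → 80.7077
Σ rows: total corner-gray = 61850  → 771.7640 mm³


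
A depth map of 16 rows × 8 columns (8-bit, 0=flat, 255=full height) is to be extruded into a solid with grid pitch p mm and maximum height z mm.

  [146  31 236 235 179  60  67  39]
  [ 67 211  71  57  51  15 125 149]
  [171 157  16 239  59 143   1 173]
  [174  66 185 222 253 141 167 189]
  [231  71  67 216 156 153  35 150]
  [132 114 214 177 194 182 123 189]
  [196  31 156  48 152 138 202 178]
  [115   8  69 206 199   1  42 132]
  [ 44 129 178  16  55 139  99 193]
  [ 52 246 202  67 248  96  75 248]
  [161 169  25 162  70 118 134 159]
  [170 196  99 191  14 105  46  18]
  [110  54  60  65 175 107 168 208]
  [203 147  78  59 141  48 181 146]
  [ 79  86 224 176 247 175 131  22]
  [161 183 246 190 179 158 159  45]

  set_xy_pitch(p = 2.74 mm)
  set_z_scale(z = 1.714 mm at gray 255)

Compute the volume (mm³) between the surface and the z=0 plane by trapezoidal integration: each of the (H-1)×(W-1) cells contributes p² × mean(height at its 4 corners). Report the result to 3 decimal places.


677.350

height_mm = gray/255 × 1.714; cell vol = 2.74² × mean(4 corners)
unit = 2.74² × 1.714 / (4×255) = 0.0126157 mm³ per gray-sum
row 0: Σ corner-gray over 7 cells = 3077  → 38.8185
row 1: Σ corner-gray over 7 cells = 2850  → 35.9548
row 2: Σ corner-gray over 7 cells = 4005  → 50.5259
row 3: Σ corner-gray over 7 cells = 4208  → 53.0869
row 4: Σ corner-gray over 7 cells = 4106  → 51.8001
row 5: Σ corner-gray over 7 cells = 4157  → 52.4435
row 6: Σ corner-gray over 7 cells = 3125  → 39.4241
row 7: Σ corner-gray over 7 cells = 2766  → 34.8951
row 8: Σ corner-gray over 7 cells = 3637  → 45.8833
row 9: Σ corner-gray over 7 cells = 3844  → 48.4948
row 10: Σ corner-gray over 7 cells = 3166  → 39.9413
row 11: Σ corner-gray over 7 cells = 3066  → 38.6798
row 12: Σ corner-gray over 7 cells = 3233  → 40.7866
row 13: Σ corner-gray over 7 cells = 3836  → 48.3939
row 14: Σ corner-gray over 7 cells = 4615  → 58.2215
Σ rows: total corner-gray = 53691  → 677.3502 mm³


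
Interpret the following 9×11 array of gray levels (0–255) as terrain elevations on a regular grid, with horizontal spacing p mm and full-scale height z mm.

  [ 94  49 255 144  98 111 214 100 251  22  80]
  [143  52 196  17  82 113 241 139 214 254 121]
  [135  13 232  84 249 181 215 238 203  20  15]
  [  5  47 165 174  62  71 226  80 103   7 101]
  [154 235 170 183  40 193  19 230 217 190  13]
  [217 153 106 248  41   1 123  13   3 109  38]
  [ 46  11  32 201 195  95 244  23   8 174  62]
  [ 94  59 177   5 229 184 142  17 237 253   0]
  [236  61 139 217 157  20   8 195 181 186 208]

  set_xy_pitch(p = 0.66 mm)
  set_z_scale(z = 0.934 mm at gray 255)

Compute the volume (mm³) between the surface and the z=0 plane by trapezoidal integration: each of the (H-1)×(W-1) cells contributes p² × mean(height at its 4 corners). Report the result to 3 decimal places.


height_mm = gray/255 × 0.934; cell vol = 0.66² × mean(4 corners)
unit = 0.66² × 0.934 / (4×255) = 0.000398873 mm³ per gray-sum
row 0: Σ corner-gray over 10 cells = 5542  → 2.2106
row 1: Σ corner-gray over 10 cells = 5900  → 2.3534
row 2: Σ corner-gray over 10 cells = 4996  → 1.9928
row 3: Σ corner-gray over 10 cells = 5097  → 2.0331
row 4: Σ corner-gray over 10 cells = 4970  → 1.9824
row 5: Σ corner-gray over 10 cells = 3923  → 1.5648
row 6: Σ corner-gray over 10 cells = 4774  → 1.9042
row 7: Σ corner-gray over 10 cells = 5472  → 2.1826
Σ rows: total corner-gray = 40674  → 16.2238 mm³

16.224
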